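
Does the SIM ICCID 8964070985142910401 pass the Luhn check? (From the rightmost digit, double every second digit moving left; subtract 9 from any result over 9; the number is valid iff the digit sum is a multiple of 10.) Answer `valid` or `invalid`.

From the right, keep odd positions and double even positions (subtract 9 from any doubled value over 9):
  doubled (positions 2,4,...): 0 0 9 8 1 9 5 8 9 → sum 49
  kept (positions 1,3,...): 1 4 1 2 1 8 0 0 6 8 → sum 31
Total = 80.
80 mod 10 = 0, so the number is valid.

valid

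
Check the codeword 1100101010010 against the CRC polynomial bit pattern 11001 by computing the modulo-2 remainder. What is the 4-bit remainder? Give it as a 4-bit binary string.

Modulo-2 division of 1100101010010 by 11001:
  pos 0: 11001 XOR 11001 = 00000
  pos 6: 10100 XOR 11001 = 01101
  pos 7: 11011 XOR 11001 = 00010
Remainder = 0100 (nonzero — an error is detected).

0100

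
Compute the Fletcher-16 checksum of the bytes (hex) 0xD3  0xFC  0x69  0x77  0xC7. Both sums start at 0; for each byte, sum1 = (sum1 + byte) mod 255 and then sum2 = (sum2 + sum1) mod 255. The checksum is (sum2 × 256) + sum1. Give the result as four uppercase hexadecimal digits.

0A79

Running sums (mod 255):
  after byte 0 (0xD3): sum1=211, sum2=211
  after byte 1 (0xFC): sum1=208, sum2=164
  after byte 2 (0x69): sum1=58, sum2=222
  after byte 3 (0x77): sum1=177, sum2=144
  after byte 4 (0xC7): sum1=121, sum2=10
Checksum = sum2·256 + sum1 = 10·256 + 121 = 2681 = 0x0A79.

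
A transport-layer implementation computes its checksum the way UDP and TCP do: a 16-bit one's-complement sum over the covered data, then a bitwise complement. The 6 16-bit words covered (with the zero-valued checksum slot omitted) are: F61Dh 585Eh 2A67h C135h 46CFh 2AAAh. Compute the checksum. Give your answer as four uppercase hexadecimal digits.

546D

One's-complement addition (fold any carry out of bit 15 back into bit 0):
  0xF61D + 0x585E = 0x14E7B → wrap carry → 0x4E7C
  0x4E7C + 0x2A67 = 0x078E3
  0x78E3 + 0xC135 = 0x13A18 → wrap carry → 0x3A19
  0x3A19 + 0x46CF = 0x080E8
  0x80E8 + 0x2AAA = 0x0AB92
One's-complement sum = 0xAB92.
Checksum = ~0xAB92 & 0xFFFF = 0x546D.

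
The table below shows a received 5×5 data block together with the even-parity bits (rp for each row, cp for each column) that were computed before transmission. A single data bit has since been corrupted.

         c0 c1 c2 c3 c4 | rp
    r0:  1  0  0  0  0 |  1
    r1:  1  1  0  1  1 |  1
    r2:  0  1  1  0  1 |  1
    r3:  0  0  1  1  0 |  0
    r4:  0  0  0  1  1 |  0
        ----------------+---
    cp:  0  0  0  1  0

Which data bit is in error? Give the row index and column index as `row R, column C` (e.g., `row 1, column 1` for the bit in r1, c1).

Recompute each row's even parity and compare to rp:
  r0: data parity 1, sent rp 1 → ok
  r1: data parity 0, sent rp 1 → mismatch
  r2: data parity 1, sent rp 1 → ok
  r3: data parity 0, sent rp 0 → ok
  r4: data parity 0, sent rp 0 → ok
Recompute each column's even parity and compare to cp:
  c0: data parity 0, sent cp 0 → ok
  c1: data parity 0, sent cp 0 → ok
  c2: data parity 0, sent cp 0 → ok
  c3: data parity 1, sent cp 1 → ok
  c4: data parity 1, sent cp 0 → mismatch
Exactly one row (r1) and one column (c4) fail → the flipped bit is at their intersection.

row 1, column 4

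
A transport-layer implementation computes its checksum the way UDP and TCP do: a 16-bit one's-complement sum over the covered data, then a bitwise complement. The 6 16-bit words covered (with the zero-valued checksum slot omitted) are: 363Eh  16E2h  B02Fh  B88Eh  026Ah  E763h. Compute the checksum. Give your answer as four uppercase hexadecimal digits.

6053

One's-complement addition (fold any carry out of bit 15 back into bit 0):
  0x363E + 0x16E2 = 0x04D20
  0x4D20 + 0xB02F = 0x0FD4F
  0xFD4F + 0xB88E = 0x1B5DD → wrap carry → 0xB5DE
  0xB5DE + 0x026A = 0x0B848
  0xB848 + 0xE763 = 0x19FAB → wrap carry → 0x9FAC
One's-complement sum = 0x9FAC.
Checksum = ~0x9FAC & 0xFFFF = 0x6053.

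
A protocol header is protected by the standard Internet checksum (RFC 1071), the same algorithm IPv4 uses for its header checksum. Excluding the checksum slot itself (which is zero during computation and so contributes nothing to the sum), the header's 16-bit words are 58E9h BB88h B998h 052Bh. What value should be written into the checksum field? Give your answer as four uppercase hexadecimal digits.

One's-complement addition (fold any carry out of bit 15 back into bit 0):
  0x58E9 + 0xBB88 = 0x11471 → wrap carry → 0x1472
  0x1472 + 0xB998 = 0x0CE0A
  0xCE0A + 0x052B = 0x0D335
One's-complement sum = 0xD335.
Checksum = ~0xD335 & 0xFFFF = 0x2CCA.

2CCA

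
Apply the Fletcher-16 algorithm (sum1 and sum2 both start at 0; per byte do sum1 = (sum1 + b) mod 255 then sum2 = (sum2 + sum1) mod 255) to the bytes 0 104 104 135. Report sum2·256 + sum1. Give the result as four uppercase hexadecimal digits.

9158

Running sums (mod 255):
  after byte 0 (0): sum1=0, sum2=0
  after byte 1 (104): sum1=104, sum2=104
  after byte 2 (104): sum1=208, sum2=57
  after byte 3 (135): sum1=88, sum2=145
Checksum = sum2·256 + sum1 = 145·256 + 88 = 37208 = 0x9158.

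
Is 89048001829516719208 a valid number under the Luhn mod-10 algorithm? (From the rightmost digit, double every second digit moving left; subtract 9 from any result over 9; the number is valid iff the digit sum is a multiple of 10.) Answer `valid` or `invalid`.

invalid

From the right, keep odd positions and double even positions (subtract 9 from any doubled value over 9):
  doubled (positions 2,4,...): 0 9 5 2 9 7 0 7 0 7 → sum 46
  kept (positions 1,3,...): 8 2 1 6 5 2 1 0 4 9 → sum 38
Total = 84.
84 mod 10 = 4, so the number is invalid.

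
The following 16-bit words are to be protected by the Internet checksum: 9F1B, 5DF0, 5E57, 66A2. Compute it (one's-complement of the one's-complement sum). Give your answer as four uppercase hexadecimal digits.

3DFA

One's-complement addition (fold any carry out of bit 15 back into bit 0):
  0x9F1B + 0x5DF0 = 0x0FD0B
  0xFD0B + 0x5E57 = 0x15B62 → wrap carry → 0x5B63
  0x5B63 + 0x66A2 = 0x0C205
One's-complement sum = 0xC205.
Checksum = ~0xC205 & 0xFFFF = 0x3DFA.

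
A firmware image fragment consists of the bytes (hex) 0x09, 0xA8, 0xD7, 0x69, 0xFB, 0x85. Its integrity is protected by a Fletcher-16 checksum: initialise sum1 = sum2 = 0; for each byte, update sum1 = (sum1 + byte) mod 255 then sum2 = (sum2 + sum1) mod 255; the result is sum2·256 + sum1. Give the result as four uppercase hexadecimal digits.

Running sums (mod 255):
  after byte 0 (0x09): sum1=9, sum2=9
  after byte 1 (0xA8): sum1=177, sum2=186
  after byte 2 (0xD7): sum1=137, sum2=68
  after byte 3 (0x69): sum1=242, sum2=55
  after byte 4 (0xFB): sum1=238, sum2=38
  after byte 5 (0x85): sum1=116, sum2=154
Checksum = sum2·256 + sum1 = 154·256 + 116 = 39540 = 0x9A74.

9A74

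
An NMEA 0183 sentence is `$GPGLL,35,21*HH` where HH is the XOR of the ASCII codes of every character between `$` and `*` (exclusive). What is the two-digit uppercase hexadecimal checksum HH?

XOR the ASCII codes of the payload characters:
  'G' = 0x47 → acc = 0x47
  'P' = 0x50 → acc = 0x17
  'G' = 0x47 → acc = 0x50
  'L' = 0x4C → acc = 0x1C
  'L' = 0x4C → acc = 0x50
  ',' = 0x2C → acc = 0x7C
  '3' = 0x33 → acc = 0x4F
  '5' = 0x35 → acc = 0x7A
  ',' = 0x2C → acc = 0x56
  '2' = 0x32 → acc = 0x64
  '1' = 0x31 → acc = 0x55
Checksum = 0x55.

55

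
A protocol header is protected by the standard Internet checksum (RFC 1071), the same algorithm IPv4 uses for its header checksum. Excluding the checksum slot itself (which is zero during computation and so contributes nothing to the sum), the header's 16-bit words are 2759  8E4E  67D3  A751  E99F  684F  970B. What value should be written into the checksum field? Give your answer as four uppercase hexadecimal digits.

5238

One's-complement addition (fold any carry out of bit 15 back into bit 0):
  0x2759 + 0x8E4E = 0x0B5A7
  0xB5A7 + 0x67D3 = 0x11D7A → wrap carry → 0x1D7B
  0x1D7B + 0xA751 = 0x0C4CC
  0xC4CC + 0xE99F = 0x1AE6B → wrap carry → 0xAE6C
  0xAE6C + 0x684F = 0x116BB → wrap carry → 0x16BC
  0x16BC + 0x970B = 0x0ADC7
One's-complement sum = 0xADC7.
Checksum = ~0xADC7 & 0xFFFF = 0x5238.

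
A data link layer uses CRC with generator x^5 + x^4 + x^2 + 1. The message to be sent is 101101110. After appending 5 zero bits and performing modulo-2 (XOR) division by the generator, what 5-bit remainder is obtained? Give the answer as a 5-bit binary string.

00110

Append 5 zeros: 10110111000000. Divide by 110101 (XOR where the leading bit is 1):
  pos 0: 101101 XOR 110101 = 011000
  pos 1: 110001 XOR 110101 = 000100
  pos 4: 100100 XOR 110101 = 010001
  pos 5: 100010 XOR 110101 = 010111
  pos 6: 101110 XOR 110101 = 011011
  pos 7: 110110 XOR 110101 = 000011
Remainder (last 5 bits) = 00110. This is the CRC / FCS.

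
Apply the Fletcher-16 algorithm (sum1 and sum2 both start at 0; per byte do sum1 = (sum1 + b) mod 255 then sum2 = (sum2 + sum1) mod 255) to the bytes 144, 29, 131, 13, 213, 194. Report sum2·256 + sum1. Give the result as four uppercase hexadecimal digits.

Running sums (mod 255):
  after byte 0 (144): sum1=144, sum2=144
  after byte 1 (29): sum1=173, sum2=62
  after byte 2 (131): sum1=49, sum2=111
  after byte 3 (13): sum1=62, sum2=173
  after byte 4 (213): sum1=20, sum2=193
  after byte 5 (194): sum1=214, sum2=152
Checksum = sum2·256 + sum1 = 152·256 + 214 = 39126 = 0x98D6.

98D6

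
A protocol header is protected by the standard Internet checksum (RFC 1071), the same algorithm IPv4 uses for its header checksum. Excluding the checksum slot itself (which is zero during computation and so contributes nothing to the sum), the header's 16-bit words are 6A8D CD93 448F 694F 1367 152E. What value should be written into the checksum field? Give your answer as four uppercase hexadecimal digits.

F16A

One's-complement addition (fold any carry out of bit 15 back into bit 0):
  0x6A8D + 0xCD93 = 0x13820 → wrap carry → 0x3821
  0x3821 + 0x448F = 0x07CB0
  0x7CB0 + 0x694F = 0x0E5FF
  0xE5FF + 0x1367 = 0x0F966
  0xF966 + 0x152E = 0x10E94 → wrap carry → 0x0E95
One's-complement sum = 0x0E95.
Checksum = ~0x0E95 & 0xFFFF = 0xF16A.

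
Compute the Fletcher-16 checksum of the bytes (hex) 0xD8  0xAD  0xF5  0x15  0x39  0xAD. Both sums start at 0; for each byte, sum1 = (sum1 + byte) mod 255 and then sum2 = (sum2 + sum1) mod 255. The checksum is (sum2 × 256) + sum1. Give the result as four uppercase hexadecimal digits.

Running sums (mod 255):
  after byte 0 (0xD8): sum1=216, sum2=216
  after byte 1 (0xAD): sum1=134, sum2=95
  after byte 2 (0xF5): sum1=124, sum2=219
  after byte 3 (0x15): sum1=145, sum2=109
  after byte 4 (0x39): sum1=202, sum2=56
  after byte 5 (0xAD): sum1=120, sum2=176
Checksum = sum2·256 + sum1 = 176·256 + 120 = 45176 = 0xB078.

B078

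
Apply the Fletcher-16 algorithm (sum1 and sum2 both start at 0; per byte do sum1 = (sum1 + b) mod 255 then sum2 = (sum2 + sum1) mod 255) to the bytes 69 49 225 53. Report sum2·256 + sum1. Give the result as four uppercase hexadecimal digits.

A18D

Running sums (mod 255):
  after byte 0 (69): sum1=69, sum2=69
  after byte 1 (49): sum1=118, sum2=187
  after byte 2 (225): sum1=88, sum2=20
  after byte 3 (53): sum1=141, sum2=161
Checksum = sum2·256 + sum1 = 161·256 + 141 = 41357 = 0xA18D.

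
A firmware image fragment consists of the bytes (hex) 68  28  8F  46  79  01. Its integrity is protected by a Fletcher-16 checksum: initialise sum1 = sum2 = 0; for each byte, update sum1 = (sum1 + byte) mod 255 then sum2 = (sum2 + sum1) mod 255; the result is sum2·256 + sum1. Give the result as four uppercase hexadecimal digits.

Running sums (mod 255):
  after byte 0 (68): sum1=104, sum2=104
  after byte 1 (28): sum1=144, sum2=248
  after byte 2 (8F): sum1=32, sum2=25
  after byte 3 (46): sum1=102, sum2=127
  after byte 4 (79): sum1=223, sum2=95
  after byte 5 (01): sum1=224, sum2=64
Checksum = sum2·256 + sum1 = 64·256 + 224 = 16608 = 0x40E0.

40E0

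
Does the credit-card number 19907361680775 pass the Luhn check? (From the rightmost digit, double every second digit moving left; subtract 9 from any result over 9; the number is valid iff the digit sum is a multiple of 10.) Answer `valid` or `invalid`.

From the right, keep odd positions and double even positions (subtract 9 from any doubled value over 9):
  doubled (positions 2,4,...): 5 0 3 3 5 9 2 → sum 27
  kept (positions 1,3,...): 5 7 8 1 3 0 9 → sum 33
Total = 60.
60 mod 10 = 0, so the number is valid.

valid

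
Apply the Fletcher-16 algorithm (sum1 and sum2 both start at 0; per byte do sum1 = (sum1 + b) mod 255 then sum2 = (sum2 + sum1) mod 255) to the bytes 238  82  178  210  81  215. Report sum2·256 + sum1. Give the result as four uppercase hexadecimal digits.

F2EF

Running sums (mod 255):
  after byte 0 (238): sum1=238, sum2=238
  after byte 1 (82): sum1=65, sum2=48
  after byte 2 (178): sum1=243, sum2=36
  after byte 3 (210): sum1=198, sum2=234
  after byte 4 (81): sum1=24, sum2=3
  after byte 5 (215): sum1=239, sum2=242
Checksum = sum2·256 + sum1 = 242·256 + 239 = 62191 = 0xF2EF.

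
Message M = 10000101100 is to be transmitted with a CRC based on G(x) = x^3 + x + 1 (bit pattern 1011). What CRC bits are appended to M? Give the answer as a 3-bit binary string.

101

Append 3 zeros: 10000101100000. Divide by 1011 (XOR where the leading bit is 1):
  pos 0: 1000 XOR 1011 = 0011
  pos 2: 1101 XOR 1011 = 0110
  pos 3: 1100 XOR 1011 = 0111
  pos 4: 1111 XOR 1011 = 0100
  pos 5: 1001 XOR 1011 = 0010
  pos 7: 1000 XOR 1011 = 0011
  pos 9: 1100 XOR 1011 = 0111
  pos 10: 1110 XOR 1011 = 0101
Remainder (last 3 bits) = 101. This is the CRC / FCS.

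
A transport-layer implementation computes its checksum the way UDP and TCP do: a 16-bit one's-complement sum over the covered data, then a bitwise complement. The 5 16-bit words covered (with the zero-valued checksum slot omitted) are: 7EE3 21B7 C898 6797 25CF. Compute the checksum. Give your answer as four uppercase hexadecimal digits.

One's-complement addition (fold any carry out of bit 15 back into bit 0):
  0x7EE3 + 0x21B7 = 0x0A09A
  0xA09A + 0xC898 = 0x16932 → wrap carry → 0x6933
  0x6933 + 0x6797 = 0x0D0CA
  0xD0CA + 0x25CF = 0x0F699
One's-complement sum = 0xF699.
Checksum = ~0xF699 & 0xFFFF = 0x0966.

0966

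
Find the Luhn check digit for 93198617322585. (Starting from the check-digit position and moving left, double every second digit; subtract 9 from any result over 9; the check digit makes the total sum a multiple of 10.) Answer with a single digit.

9

Partial digits right→left: 5 8 5 2 2 3 7 1 6 8 9 1 3 9
Double every second digit counting from the check-digit position (so the 1st, 3rd, 5th, ... of the partial from the right).
  doubled (with −9 where >9): 1 1 4 5 3 9 6 → sum 29
  kept as-is: 8 2 3 1 8 1 9 → sum 32
Total = 29 + 32 = 61.
Check digit = (10 − (61 mod 10)) mod 10 = 9.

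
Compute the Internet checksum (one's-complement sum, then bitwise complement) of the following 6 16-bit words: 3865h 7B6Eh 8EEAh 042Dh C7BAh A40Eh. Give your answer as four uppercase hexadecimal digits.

One's-complement addition (fold any carry out of bit 15 back into bit 0):
  0x3865 + 0x7B6E = 0x0B3D3
  0xB3D3 + 0x8EEA = 0x142BD → wrap carry → 0x42BE
  0x42BE + 0x042D = 0x046EB
  0x46EB + 0xC7BA = 0x10EA5 → wrap carry → 0x0EA6
  0x0EA6 + 0xA40E = 0x0B2B4
One's-complement sum = 0xB2B4.
Checksum = ~0xB2B4 & 0xFFFF = 0x4D4B.

4D4B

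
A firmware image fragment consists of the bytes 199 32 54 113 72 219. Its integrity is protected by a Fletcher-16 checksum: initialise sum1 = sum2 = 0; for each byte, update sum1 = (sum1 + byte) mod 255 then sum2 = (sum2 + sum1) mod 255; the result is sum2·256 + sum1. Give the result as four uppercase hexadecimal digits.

E8B3

Running sums (mod 255):
  after byte 0 (199): sum1=199, sum2=199
  after byte 1 (32): sum1=231, sum2=175
  after byte 2 (54): sum1=30, sum2=205
  after byte 3 (113): sum1=143, sum2=93
  after byte 4 (72): sum1=215, sum2=53
  after byte 5 (219): sum1=179, sum2=232
Checksum = sum2·256 + sum1 = 232·256 + 179 = 59571 = 0xE8B3.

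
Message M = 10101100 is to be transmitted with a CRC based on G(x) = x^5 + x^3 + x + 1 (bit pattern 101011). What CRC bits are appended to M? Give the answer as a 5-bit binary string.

00000

Append 5 zeros: 1010110000000. Divide by 101011 (XOR where the leading bit is 1):
  pos 0: 101011 XOR 101011 = 000000
Remainder (last 5 bits) = 00000. This is the CRC / FCS.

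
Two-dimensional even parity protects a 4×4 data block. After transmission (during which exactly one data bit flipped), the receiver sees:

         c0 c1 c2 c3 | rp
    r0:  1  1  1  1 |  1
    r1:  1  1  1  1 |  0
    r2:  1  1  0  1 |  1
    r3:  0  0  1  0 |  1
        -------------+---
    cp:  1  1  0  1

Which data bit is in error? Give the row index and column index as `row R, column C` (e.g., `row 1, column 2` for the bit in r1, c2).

row 0, column 2

Recompute each row's even parity and compare to rp:
  r0: data parity 0, sent rp 1 → mismatch
  r1: data parity 0, sent rp 0 → ok
  r2: data parity 1, sent rp 1 → ok
  r3: data parity 1, sent rp 1 → ok
Recompute each column's even parity and compare to cp:
  c0: data parity 1, sent cp 1 → ok
  c1: data parity 1, sent cp 1 → ok
  c2: data parity 1, sent cp 0 → mismatch
  c3: data parity 1, sent cp 1 → ok
Exactly one row (r0) and one column (c2) fail → the flipped bit is at their intersection.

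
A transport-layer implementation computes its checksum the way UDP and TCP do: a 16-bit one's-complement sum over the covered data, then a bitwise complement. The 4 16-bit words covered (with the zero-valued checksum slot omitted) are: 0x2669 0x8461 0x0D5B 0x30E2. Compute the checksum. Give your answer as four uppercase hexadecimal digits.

One's-complement addition (fold any carry out of bit 15 back into bit 0):
  0x2669 + 0x8461 = 0x0AACA
  0xAACA + 0x0D5B = 0x0B825
  0xB825 + 0x30E2 = 0x0E907
One's-complement sum = 0xE907.
Checksum = ~0xE907 & 0xFFFF = 0x16F8.

16F8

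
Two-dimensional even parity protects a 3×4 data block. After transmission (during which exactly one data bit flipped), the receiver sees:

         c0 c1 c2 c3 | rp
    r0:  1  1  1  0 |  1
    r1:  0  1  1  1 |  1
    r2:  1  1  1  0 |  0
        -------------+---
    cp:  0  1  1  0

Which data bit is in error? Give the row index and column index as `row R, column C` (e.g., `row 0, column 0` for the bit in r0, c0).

row 2, column 3

Recompute each row's even parity and compare to rp:
  r0: data parity 1, sent rp 1 → ok
  r1: data parity 1, sent rp 1 → ok
  r2: data parity 1, sent rp 0 → mismatch
Recompute each column's even parity and compare to cp:
  c0: data parity 0, sent cp 0 → ok
  c1: data parity 1, sent cp 1 → ok
  c2: data parity 1, sent cp 1 → ok
  c3: data parity 1, sent cp 0 → mismatch
Exactly one row (r2) and one column (c3) fail → the flipped bit is at their intersection.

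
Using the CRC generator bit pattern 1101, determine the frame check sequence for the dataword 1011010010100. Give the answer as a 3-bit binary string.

000

Append 3 zeros: 1011010010100000. Divide by 1101 (XOR where the leading bit is 1):
  pos 0: 1011 XOR 1101 = 0110
  pos 1: 1100 XOR 1101 = 0001
  pos 4: 1100 XOR 1101 = 0001
  pos 7: 1101 XOR 1101 = 0000
Remainder (last 3 bits) = 000. This is the CRC / FCS.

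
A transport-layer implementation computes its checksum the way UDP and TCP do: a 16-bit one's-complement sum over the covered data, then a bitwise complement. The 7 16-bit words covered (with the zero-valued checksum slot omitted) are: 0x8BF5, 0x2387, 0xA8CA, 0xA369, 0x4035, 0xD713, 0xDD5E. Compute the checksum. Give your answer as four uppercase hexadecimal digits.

One's-complement addition (fold any carry out of bit 15 back into bit 0):
  0x8BF5 + 0x2387 = 0x0AF7C
  0xAF7C + 0xA8CA = 0x15846 → wrap carry → 0x5847
  0x5847 + 0xA369 = 0x0FBB0
  0xFBB0 + 0x4035 = 0x13BE5 → wrap carry → 0x3BE6
  0x3BE6 + 0xD713 = 0x112F9 → wrap carry → 0x12FA
  0x12FA + 0xDD5E = 0x0F058
One's-complement sum = 0xF058.
Checksum = ~0xF058 & 0xFFFF = 0x0FA7.

0FA7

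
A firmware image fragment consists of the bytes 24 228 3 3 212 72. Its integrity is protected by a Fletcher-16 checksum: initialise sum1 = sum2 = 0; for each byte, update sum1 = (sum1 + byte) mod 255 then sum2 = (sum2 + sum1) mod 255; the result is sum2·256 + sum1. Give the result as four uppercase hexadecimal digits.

Running sums (mod 255):
  after byte 0 (24): sum1=24, sum2=24
  after byte 1 (228): sum1=252, sum2=21
  after byte 2 (3): sum1=0, sum2=21
  after byte 3 (3): sum1=3, sum2=24
  after byte 4 (212): sum1=215, sum2=239
  after byte 5 (72): sum1=32, sum2=16
Checksum = sum2·256 + sum1 = 16·256 + 32 = 4128 = 0x1020.

1020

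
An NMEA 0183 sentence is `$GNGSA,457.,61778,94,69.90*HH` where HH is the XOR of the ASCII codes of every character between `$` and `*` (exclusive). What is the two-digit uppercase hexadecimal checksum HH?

XOR the ASCII codes of the payload characters:
  'G' = 0x47 → acc = 0x47
  'N' = 0x4E → acc = 0x09
  'G' = 0x47 → acc = 0x4E
  'S' = 0x53 → acc = 0x1D
  'A' = 0x41 → acc = 0x5C
  ',' = 0x2C → acc = 0x70
  '4' = 0x34 → acc = 0x44
  '5' = 0x35 → acc = 0x71
  '7' = 0x37 → acc = 0x46
  '.' = 0x2E → acc = 0x68
  ',' = 0x2C → acc = 0x44
  '6' = 0x36 → acc = 0x72
  '1' = 0x31 → acc = 0x43
  '7' = 0x37 → acc = 0x74
  '7' = 0x37 → acc = 0x43
  '8' = 0x38 → acc = 0x7B
  ',' = 0x2C → acc = 0x57
  '9' = 0x39 → acc = 0x6E
  '4' = 0x34 → acc = 0x5A
  ',' = 0x2C → acc = 0x76
  '6' = 0x36 → acc = 0x40
  '9' = 0x39 → acc = 0x79
  '.' = 0x2E → acc = 0x57
  '9' = 0x39 → acc = 0x6E
  '0' = 0x30 → acc = 0x5E
Checksum = 0x5E.

5E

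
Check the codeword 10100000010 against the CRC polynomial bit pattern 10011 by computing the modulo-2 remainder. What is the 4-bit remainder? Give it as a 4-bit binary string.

0000

Modulo-2 division of 10100000010 by 10011:
  pos 0: 10100 XOR 10011 = 00111
  pos 2: 11100 XOR 10011 = 01111
  pos 3: 11110 XOR 10011 = 01101
  pos 4: 11010 XOR 10011 = 01001
  pos 5: 10011 XOR 10011 = 00000
Remainder = 0000 (zero — the frame passes the CRC check).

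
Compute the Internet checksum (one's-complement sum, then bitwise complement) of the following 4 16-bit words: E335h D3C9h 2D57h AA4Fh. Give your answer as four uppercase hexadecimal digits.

7159

One's-complement addition (fold any carry out of bit 15 back into bit 0):
  0xE335 + 0xD3C9 = 0x1B6FE → wrap carry → 0xB6FF
  0xB6FF + 0x2D57 = 0x0E456
  0xE456 + 0xAA4F = 0x18EA5 → wrap carry → 0x8EA6
One's-complement sum = 0x8EA6.
Checksum = ~0x8EA6 & 0xFFFF = 0x7159.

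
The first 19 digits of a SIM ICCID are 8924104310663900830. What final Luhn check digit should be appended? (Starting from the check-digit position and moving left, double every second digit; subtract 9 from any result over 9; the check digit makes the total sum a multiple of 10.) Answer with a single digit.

7

Partial digits right→left: 0 3 8 0 0 9 3 6 6 0 1 3 4 0 1 4 2 9 8
Double every second digit counting from the check-digit position (so the 1st, 3rd, 5th, ... of the partial from the right).
  doubled (with −9 where >9): 0 7 0 6 3 2 8 2 4 7 → sum 39
  kept as-is: 3 0 9 6 0 3 0 4 9 → sum 34
Total = 39 + 34 = 73.
Check digit = (10 − (73 mod 10)) mod 10 = 7.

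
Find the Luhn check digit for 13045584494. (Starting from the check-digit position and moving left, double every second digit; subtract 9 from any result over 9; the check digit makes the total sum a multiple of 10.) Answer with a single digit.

9

Partial digits right→left: 4 9 4 4 8 5 5 4 0 3 1
Double every second digit counting from the check-digit position (so the 1st, 3rd, 5th, ... of the partial from the right).
  doubled (with −9 where >9): 8 8 7 1 0 2 → sum 26
  kept as-is: 9 4 5 4 3 → sum 25
Total = 26 + 25 = 51.
Check digit = (10 − (51 mod 10)) mod 10 = 9.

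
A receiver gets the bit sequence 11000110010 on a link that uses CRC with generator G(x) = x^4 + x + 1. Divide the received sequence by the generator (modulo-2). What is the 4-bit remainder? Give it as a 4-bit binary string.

1010

Modulo-2 division of 11000110010 by 10011:
  pos 0: 11000 XOR 10011 = 01011
  pos 1: 10111 XOR 10011 = 00100
  pos 3: 10010 XOR 10011 = 00001
Remainder = 1010 (nonzero — an error is detected).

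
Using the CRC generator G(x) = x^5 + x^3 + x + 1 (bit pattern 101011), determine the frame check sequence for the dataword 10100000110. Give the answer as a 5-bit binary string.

Append 5 zeros: 1010000011000000. Divide by 101011 (XOR where the leading bit is 1):
  pos 0: 101000 XOR 101011 = 000011
  pos 4: 110011 XOR 101011 = 011000
  pos 5: 110000 XOR 101011 = 011011
  pos 6: 110110 XOR 101011 = 011101
  pos 7: 111010 XOR 101011 = 010001
  pos 8: 100010 XOR 101011 = 001001
  pos 10: 100100 XOR 101011 = 001111
Remainder (last 5 bits) = 01111. This is the CRC / FCS.

01111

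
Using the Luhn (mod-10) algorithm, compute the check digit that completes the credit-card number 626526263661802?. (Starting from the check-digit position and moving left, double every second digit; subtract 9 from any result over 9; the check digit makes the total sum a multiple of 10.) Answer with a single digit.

0

Partial digits right→left: 2 0 8 1 6 6 3 6 2 6 2 5 6 2 6
Double every second digit counting from the check-digit position (so the 1st, 3rd, 5th, ... of the partial from the right).
  doubled (with −9 where >9): 4 7 3 6 4 4 3 3 → sum 34
  kept as-is: 0 1 6 6 6 5 2 → sum 26
Total = 34 + 26 = 60.
Check digit = (10 − (60 mod 10)) mod 10 = 0.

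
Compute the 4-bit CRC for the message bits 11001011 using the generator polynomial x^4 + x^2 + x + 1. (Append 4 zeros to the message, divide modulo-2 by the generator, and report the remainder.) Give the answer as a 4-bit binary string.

0111

Append 4 zeros: 110010110000. Divide by 10111 (XOR where the leading bit is 1):
  pos 0: 11001 XOR 10111 = 01110
  pos 1: 11100 XOR 10111 = 01011
  pos 2: 10111 XOR 10111 = 00000
  pos 7: 10000 XOR 10111 = 00111
Remainder (last 4 bits) = 0111. This is the CRC / FCS.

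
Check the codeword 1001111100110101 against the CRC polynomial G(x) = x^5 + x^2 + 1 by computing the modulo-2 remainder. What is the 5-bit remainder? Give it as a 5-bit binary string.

00000

Modulo-2 division of 1001111100110101 by 100101:
  pos 0: 100111 XOR 100101 = 000010
  pos 4: 101100 XOR 100101 = 001001
  pos 6: 100111 XOR 100101 = 000010
  pos 10: 100101 XOR 100101 = 000000
Remainder = 00000 (zero — the frame passes the CRC check).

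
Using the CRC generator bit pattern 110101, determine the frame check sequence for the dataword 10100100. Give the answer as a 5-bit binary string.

10000

Append 5 zeros: 1010010000000. Divide by 110101 (XOR where the leading bit is 1):
  pos 0: 101001 XOR 110101 = 011100
  pos 1: 111000 XOR 110101 = 001101
  pos 3: 110100 XOR 110101 = 000001
Remainder (last 5 bits) = 10000. This is the CRC / FCS.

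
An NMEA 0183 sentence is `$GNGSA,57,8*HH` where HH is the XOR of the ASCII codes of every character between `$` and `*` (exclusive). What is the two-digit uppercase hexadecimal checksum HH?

XOR the ASCII codes of the payload characters:
  'G' = 0x47 → acc = 0x47
  'N' = 0x4E → acc = 0x09
  'G' = 0x47 → acc = 0x4E
  'S' = 0x53 → acc = 0x1D
  'A' = 0x41 → acc = 0x5C
  ',' = 0x2C → acc = 0x70
  '5' = 0x35 → acc = 0x45
  '7' = 0x37 → acc = 0x72
  ',' = 0x2C → acc = 0x5E
  '8' = 0x38 → acc = 0x66
Checksum = 0x66.

66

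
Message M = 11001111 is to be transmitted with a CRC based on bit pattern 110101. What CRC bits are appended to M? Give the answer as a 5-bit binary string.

Append 5 zeros: 1100111100000. Divide by 110101 (XOR where the leading bit is 1):
  pos 0: 110011 XOR 110101 = 000110
  pos 3: 110110 XOR 110101 = 000011
  pos 7: 110000 XOR 110101 = 000101
Remainder (last 5 bits) = 00101. This is the CRC / FCS.

00101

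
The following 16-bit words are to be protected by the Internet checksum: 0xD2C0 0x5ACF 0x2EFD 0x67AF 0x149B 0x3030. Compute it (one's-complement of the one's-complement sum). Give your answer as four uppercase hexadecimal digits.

F6F7

One's-complement addition (fold any carry out of bit 15 back into bit 0):
  0xD2C0 + 0x5ACF = 0x12D8F → wrap carry → 0x2D90
  0x2D90 + 0x2EFD = 0x05C8D
  0x5C8D + 0x67AF = 0x0C43C
  0xC43C + 0x149B = 0x0D8D7
  0xD8D7 + 0x3030 = 0x10907 → wrap carry → 0x0908
One's-complement sum = 0x0908.
Checksum = ~0x0908 & 0xFFFF = 0xF6F7.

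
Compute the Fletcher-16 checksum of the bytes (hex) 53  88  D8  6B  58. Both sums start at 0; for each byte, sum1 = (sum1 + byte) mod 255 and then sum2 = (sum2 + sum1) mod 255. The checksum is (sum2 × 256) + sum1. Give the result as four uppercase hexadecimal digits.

7C78

Running sums (mod 255):
  after byte 0 (53): sum1=83, sum2=83
  after byte 1 (88): sum1=219, sum2=47
  after byte 2 (D8): sum1=180, sum2=227
  after byte 3 (6B): sum1=32, sum2=4
  after byte 4 (58): sum1=120, sum2=124
Checksum = sum2·256 + sum1 = 124·256 + 120 = 31864 = 0x7C78.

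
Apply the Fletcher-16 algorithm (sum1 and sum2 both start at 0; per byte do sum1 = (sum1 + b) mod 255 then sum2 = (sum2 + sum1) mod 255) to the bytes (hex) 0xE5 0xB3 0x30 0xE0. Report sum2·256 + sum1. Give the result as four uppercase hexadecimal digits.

F3AA

Running sums (mod 255):
  after byte 0 (0xE5): sum1=229, sum2=229
  after byte 1 (0xB3): sum1=153, sum2=127
  after byte 2 (0x30): sum1=201, sum2=73
  after byte 3 (0xE0): sum1=170, sum2=243
Checksum = sum2·256 + sum1 = 243·256 + 170 = 62378 = 0xF3AA.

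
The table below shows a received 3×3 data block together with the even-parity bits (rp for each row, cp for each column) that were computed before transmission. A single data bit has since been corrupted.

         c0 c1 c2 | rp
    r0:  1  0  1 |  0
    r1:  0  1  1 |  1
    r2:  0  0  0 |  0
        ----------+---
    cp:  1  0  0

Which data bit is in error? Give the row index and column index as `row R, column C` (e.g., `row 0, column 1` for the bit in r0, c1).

Recompute each row's even parity and compare to rp:
  r0: data parity 0, sent rp 0 → ok
  r1: data parity 0, sent rp 1 → mismatch
  r2: data parity 0, sent rp 0 → ok
Recompute each column's even parity and compare to cp:
  c0: data parity 1, sent cp 1 → ok
  c1: data parity 1, sent cp 0 → mismatch
  c2: data parity 0, sent cp 0 → ok
Exactly one row (r1) and one column (c1) fail → the flipped bit is at their intersection.

row 1, column 1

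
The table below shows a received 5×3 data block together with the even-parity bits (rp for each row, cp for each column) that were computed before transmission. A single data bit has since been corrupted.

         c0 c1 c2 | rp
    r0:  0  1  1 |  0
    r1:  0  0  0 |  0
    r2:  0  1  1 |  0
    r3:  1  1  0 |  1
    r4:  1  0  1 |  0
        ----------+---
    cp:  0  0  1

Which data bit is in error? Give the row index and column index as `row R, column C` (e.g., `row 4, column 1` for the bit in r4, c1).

row 3, column 1

Recompute each row's even parity and compare to rp:
  r0: data parity 0, sent rp 0 → ok
  r1: data parity 0, sent rp 0 → ok
  r2: data parity 0, sent rp 0 → ok
  r3: data parity 0, sent rp 1 → mismatch
  r4: data parity 0, sent rp 0 → ok
Recompute each column's even parity and compare to cp:
  c0: data parity 0, sent cp 0 → ok
  c1: data parity 1, sent cp 0 → mismatch
  c2: data parity 1, sent cp 1 → ok
Exactly one row (r3) and one column (c1) fail → the flipped bit is at their intersection.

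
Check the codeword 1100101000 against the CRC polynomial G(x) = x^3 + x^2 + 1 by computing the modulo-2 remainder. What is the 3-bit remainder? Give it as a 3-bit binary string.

Modulo-2 division of 1100101000 by 1101:
  pos 0: 1100 XOR 1101 = 0001
  pos 3: 1101 XOR 1101 = 0000
Remainder = 000 (zero — the frame passes the CRC check).

000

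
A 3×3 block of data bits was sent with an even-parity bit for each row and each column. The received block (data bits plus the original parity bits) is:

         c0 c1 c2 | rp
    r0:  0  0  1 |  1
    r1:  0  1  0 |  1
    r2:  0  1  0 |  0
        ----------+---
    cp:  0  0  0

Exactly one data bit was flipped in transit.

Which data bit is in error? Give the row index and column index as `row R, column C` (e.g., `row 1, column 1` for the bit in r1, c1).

row 2, column 2

Recompute each row's even parity and compare to rp:
  r0: data parity 1, sent rp 1 → ok
  r1: data parity 1, sent rp 1 → ok
  r2: data parity 1, sent rp 0 → mismatch
Recompute each column's even parity and compare to cp:
  c0: data parity 0, sent cp 0 → ok
  c1: data parity 0, sent cp 0 → ok
  c2: data parity 1, sent cp 0 → mismatch
Exactly one row (r2) and one column (c2) fail → the flipped bit is at their intersection.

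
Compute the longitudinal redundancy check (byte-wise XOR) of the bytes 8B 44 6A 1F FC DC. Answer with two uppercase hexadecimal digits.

9A

XOR the bytes together:
  start with 0x8B
  0x8B ⊕ 0x44 = 0xCF
  0xCF ⊕ 0x6A = 0xA5
  0xA5 ⊕ 0x1F = 0xBA
  0xBA ⊕ 0xFC = 0x46
  0x46 ⊕ 0xDC = 0x9A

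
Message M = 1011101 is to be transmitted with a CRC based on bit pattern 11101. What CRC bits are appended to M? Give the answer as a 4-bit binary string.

1000

Append 4 zeros: 10111010000. Divide by 11101 (XOR where the leading bit is 1):
  pos 0: 10111 XOR 11101 = 01010
  pos 1: 10100 XOR 11101 = 01001
  pos 2: 10011 XOR 11101 = 01110
  pos 3: 11100 XOR 11101 = 00001
Remainder (last 4 bits) = 1000. This is the CRC / FCS.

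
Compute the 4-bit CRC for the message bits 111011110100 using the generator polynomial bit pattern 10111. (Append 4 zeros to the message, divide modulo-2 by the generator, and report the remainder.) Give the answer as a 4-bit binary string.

Append 4 zeros: 1110111101000000. Divide by 10111 (XOR where the leading bit is 1):
  pos 0: 11101 XOR 10111 = 01010
  pos 1: 10101 XOR 10111 = 00010
  pos 4: 10110 XOR 10111 = 00001
  pos 8: 11000 XOR 10111 = 01111
  pos 9: 11110 XOR 10111 = 01001
  pos 10: 10010 XOR 10111 = 00101
Remainder (last 4 bits) = 1010. This is the CRC / FCS.

1010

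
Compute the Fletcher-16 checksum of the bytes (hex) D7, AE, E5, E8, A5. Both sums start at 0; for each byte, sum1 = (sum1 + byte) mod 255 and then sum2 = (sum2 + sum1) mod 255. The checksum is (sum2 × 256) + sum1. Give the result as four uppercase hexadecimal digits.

1BFA

Running sums (mod 255):
  after byte 0 (D7): sum1=215, sum2=215
  after byte 1 (AE): sum1=134, sum2=94
  after byte 2 (E5): sum1=108, sum2=202
  after byte 3 (E8): sum1=85, sum2=32
  after byte 4 (A5): sum1=250, sum2=27
Checksum = sum2·256 + sum1 = 27·256 + 250 = 7162 = 0x1BFA.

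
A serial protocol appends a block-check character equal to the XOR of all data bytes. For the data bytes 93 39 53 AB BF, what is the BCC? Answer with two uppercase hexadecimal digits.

ED

XOR the bytes together:
  start with 0x93
  0x93 ⊕ 0x39 = 0xAA
  0xAA ⊕ 0x53 = 0xF9
  0xF9 ⊕ 0xAB = 0x52
  0x52 ⊕ 0xBF = 0xED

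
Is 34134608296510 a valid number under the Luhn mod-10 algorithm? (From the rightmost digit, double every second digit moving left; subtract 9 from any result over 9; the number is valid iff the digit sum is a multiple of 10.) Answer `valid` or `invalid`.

From the right, keep odd positions and double even positions (subtract 9 from any doubled value over 9):
  doubled (positions 2,4,...): 2 3 4 0 8 2 6 → sum 25
  kept (positions 1,3,...): 0 5 9 8 6 3 4 → sum 35
Total = 60.
60 mod 10 = 0, so the number is valid.

valid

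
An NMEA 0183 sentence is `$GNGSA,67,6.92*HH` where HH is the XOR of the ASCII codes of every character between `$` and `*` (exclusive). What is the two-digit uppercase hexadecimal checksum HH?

4E

XOR the ASCII codes of the payload characters:
  'G' = 0x47 → acc = 0x47
  'N' = 0x4E → acc = 0x09
  'G' = 0x47 → acc = 0x4E
  'S' = 0x53 → acc = 0x1D
  'A' = 0x41 → acc = 0x5C
  ',' = 0x2C → acc = 0x70
  '6' = 0x36 → acc = 0x46
  '7' = 0x37 → acc = 0x71
  ',' = 0x2C → acc = 0x5D
  '6' = 0x36 → acc = 0x6B
  '.' = 0x2E → acc = 0x45
  '9' = 0x39 → acc = 0x7C
  '2' = 0x32 → acc = 0x4E
Checksum = 0x4E.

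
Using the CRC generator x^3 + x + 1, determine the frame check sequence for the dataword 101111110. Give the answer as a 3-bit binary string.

Append 3 zeros: 101111110000. Divide by 1011 (XOR where the leading bit is 1):
  pos 0: 1011 XOR 1011 = 0000
  pos 4: 1111 XOR 1011 = 0100
  pos 5: 1000 XOR 1011 = 0011
  pos 7: 1100 XOR 1011 = 0111
  pos 8: 1110 XOR 1011 = 0101
Remainder (last 3 bits) = 101. This is the CRC / FCS.

101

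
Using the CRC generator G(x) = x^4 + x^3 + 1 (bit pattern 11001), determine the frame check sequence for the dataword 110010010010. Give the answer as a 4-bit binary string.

0101

Append 4 zeros: 1100100100100000. Divide by 11001 (XOR where the leading bit is 1):
  pos 0: 11001 XOR 11001 = 00000
  pos 7: 10010 XOR 11001 = 01011
  pos 8: 10110 XOR 11001 = 01111
  pos 9: 11110 XOR 11001 = 00111
  pos 11: 11100 XOR 11001 = 00101
Remainder (last 4 bits) = 0101. This is the CRC / FCS.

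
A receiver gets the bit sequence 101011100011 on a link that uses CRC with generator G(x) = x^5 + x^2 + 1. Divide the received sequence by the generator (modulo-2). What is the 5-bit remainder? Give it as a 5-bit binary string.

Modulo-2 division of 101011100011 by 100101:
  pos 0: 101011 XOR 100101 = 001110
  pos 2: 111010 XOR 100101 = 011111
  pos 3: 111110 XOR 100101 = 011011
  pos 4: 110110 XOR 100101 = 010011
  pos 5: 100111 XOR 100101 = 000010
Remainder = 00101 (nonzero — an error is detected).

00101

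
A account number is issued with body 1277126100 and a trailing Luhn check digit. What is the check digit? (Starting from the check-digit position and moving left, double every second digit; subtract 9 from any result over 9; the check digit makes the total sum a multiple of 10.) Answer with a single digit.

Partial digits right→left: 0 0 1 6 2 1 7 7 2 1
Double every second digit counting from the check-digit position (so the 1st, 3rd, 5th, ... of the partial from the right).
  doubled (with −9 where >9): 0 2 4 5 4 → sum 15
  kept as-is: 0 6 1 7 1 → sum 15
Total = 15 + 15 = 30.
Check digit = (10 − (30 mod 10)) mod 10 = 0.

0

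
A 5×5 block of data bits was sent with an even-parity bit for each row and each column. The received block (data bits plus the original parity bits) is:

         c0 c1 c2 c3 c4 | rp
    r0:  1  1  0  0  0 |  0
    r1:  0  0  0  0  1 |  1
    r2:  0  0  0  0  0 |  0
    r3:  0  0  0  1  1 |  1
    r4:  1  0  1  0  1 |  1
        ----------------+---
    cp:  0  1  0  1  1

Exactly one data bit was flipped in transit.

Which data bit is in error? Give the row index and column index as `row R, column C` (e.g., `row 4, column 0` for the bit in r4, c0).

Recompute each row's even parity and compare to rp:
  r0: data parity 0, sent rp 0 → ok
  r1: data parity 1, sent rp 1 → ok
  r2: data parity 0, sent rp 0 → ok
  r3: data parity 0, sent rp 1 → mismatch
  r4: data parity 1, sent rp 1 → ok
Recompute each column's even parity and compare to cp:
  c0: data parity 0, sent cp 0 → ok
  c1: data parity 1, sent cp 1 → ok
  c2: data parity 1, sent cp 0 → mismatch
  c3: data parity 1, sent cp 1 → ok
  c4: data parity 1, sent cp 1 → ok
Exactly one row (r3) and one column (c2) fail → the flipped bit is at their intersection.

row 3, column 2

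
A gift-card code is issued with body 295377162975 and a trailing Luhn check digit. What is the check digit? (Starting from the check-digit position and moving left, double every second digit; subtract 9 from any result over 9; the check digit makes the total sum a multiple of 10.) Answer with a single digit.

Partial digits right→left: 5 7 9 2 6 1 7 7 3 5 9 2
Double every second digit counting from the check-digit position (so the 1st, 3rd, 5th, ... of the partial from the right).
  doubled (with −9 where >9): 1 9 3 5 6 9 → sum 33
  kept as-is: 7 2 1 7 5 2 → sum 24
Total = 33 + 24 = 57.
Check digit = (10 − (57 mod 10)) mod 10 = 3.

3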